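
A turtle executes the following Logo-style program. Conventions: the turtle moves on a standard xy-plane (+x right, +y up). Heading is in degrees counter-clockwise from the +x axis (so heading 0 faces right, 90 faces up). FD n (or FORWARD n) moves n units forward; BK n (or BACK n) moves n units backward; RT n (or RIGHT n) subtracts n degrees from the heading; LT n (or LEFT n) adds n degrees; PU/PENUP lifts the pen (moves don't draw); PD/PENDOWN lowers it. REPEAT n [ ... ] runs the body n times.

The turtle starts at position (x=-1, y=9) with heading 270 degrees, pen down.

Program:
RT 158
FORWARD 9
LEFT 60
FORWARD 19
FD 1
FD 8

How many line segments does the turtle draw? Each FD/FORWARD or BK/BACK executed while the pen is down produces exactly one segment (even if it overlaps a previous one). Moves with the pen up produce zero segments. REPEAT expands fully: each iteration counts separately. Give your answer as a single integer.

Executing turtle program step by step:
Start: pos=(-1,9), heading=270, pen down
RT 158: heading 270 -> 112
FD 9: (-1,9) -> (-4.371,17.345) [heading=112, draw]
LT 60: heading 112 -> 172
FD 19: (-4.371,17.345) -> (-23.187,19.989) [heading=172, draw]
FD 1: (-23.187,19.989) -> (-24.177,20.128) [heading=172, draw]
FD 8: (-24.177,20.128) -> (-32.099,21.242) [heading=172, draw]
Final: pos=(-32.099,21.242), heading=172, 4 segment(s) drawn
Segments drawn: 4

Answer: 4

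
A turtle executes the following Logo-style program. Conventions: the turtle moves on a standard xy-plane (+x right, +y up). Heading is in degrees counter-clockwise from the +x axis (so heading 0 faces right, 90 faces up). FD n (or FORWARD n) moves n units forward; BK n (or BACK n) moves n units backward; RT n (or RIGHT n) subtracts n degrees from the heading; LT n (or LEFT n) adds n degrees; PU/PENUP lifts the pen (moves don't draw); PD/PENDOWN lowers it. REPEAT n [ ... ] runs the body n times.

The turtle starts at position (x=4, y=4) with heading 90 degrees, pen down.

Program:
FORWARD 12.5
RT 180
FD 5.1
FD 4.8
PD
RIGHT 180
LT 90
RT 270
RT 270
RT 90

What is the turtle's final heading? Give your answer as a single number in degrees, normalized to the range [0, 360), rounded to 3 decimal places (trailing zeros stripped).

Answer: 270

Derivation:
Executing turtle program step by step:
Start: pos=(4,4), heading=90, pen down
FD 12.5: (4,4) -> (4,16.5) [heading=90, draw]
RT 180: heading 90 -> 270
FD 5.1: (4,16.5) -> (4,11.4) [heading=270, draw]
FD 4.8: (4,11.4) -> (4,6.6) [heading=270, draw]
PD: pen down
RT 180: heading 270 -> 90
LT 90: heading 90 -> 180
RT 270: heading 180 -> 270
RT 270: heading 270 -> 0
RT 90: heading 0 -> 270
Final: pos=(4,6.6), heading=270, 3 segment(s) drawn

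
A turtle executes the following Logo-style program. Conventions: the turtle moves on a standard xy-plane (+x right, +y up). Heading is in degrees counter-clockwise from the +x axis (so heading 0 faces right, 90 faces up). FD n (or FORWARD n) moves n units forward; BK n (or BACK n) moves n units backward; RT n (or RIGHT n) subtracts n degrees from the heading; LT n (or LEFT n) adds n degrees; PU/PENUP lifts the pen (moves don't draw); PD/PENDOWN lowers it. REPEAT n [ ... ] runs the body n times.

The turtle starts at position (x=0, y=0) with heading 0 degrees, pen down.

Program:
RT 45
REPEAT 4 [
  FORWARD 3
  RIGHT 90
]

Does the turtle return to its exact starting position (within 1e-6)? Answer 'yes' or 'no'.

Answer: yes

Derivation:
Executing turtle program step by step:
Start: pos=(0,0), heading=0, pen down
RT 45: heading 0 -> 315
REPEAT 4 [
  -- iteration 1/4 --
  FD 3: (0,0) -> (2.121,-2.121) [heading=315, draw]
  RT 90: heading 315 -> 225
  -- iteration 2/4 --
  FD 3: (2.121,-2.121) -> (0,-4.243) [heading=225, draw]
  RT 90: heading 225 -> 135
  -- iteration 3/4 --
  FD 3: (0,-4.243) -> (-2.121,-2.121) [heading=135, draw]
  RT 90: heading 135 -> 45
  -- iteration 4/4 --
  FD 3: (-2.121,-2.121) -> (0,0) [heading=45, draw]
  RT 90: heading 45 -> 315
]
Final: pos=(0,0), heading=315, 4 segment(s) drawn

Start position: (0, 0)
Final position: (0, 0)
Distance = 0; < 1e-6 -> CLOSED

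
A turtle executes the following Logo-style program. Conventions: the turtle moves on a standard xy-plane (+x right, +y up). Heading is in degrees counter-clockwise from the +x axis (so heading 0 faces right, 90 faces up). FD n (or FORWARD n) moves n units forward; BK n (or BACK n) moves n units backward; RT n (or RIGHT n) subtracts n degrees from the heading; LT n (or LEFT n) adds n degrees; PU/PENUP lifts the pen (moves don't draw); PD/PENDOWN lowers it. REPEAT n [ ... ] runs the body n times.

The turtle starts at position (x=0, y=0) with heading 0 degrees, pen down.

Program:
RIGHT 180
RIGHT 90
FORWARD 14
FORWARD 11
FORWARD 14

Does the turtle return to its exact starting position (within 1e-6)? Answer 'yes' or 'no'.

Answer: no

Derivation:
Executing turtle program step by step:
Start: pos=(0,0), heading=0, pen down
RT 180: heading 0 -> 180
RT 90: heading 180 -> 90
FD 14: (0,0) -> (0,14) [heading=90, draw]
FD 11: (0,14) -> (0,25) [heading=90, draw]
FD 14: (0,25) -> (0,39) [heading=90, draw]
Final: pos=(0,39), heading=90, 3 segment(s) drawn

Start position: (0, 0)
Final position: (0, 39)
Distance = 39; >= 1e-6 -> NOT closed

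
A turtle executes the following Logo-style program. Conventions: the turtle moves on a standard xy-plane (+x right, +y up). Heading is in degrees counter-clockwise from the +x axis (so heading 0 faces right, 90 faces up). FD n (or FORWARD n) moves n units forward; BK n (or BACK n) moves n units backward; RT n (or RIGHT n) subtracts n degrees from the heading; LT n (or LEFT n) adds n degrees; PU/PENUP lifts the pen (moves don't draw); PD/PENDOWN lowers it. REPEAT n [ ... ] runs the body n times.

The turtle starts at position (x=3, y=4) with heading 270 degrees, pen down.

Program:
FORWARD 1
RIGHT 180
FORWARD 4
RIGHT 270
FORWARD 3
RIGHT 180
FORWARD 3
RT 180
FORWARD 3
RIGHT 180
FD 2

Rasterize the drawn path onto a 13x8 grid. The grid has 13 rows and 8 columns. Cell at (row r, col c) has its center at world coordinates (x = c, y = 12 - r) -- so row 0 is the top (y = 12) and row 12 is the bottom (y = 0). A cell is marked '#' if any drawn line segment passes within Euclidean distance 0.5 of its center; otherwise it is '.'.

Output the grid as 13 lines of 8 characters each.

Segment 0: (3,4) -> (3,3)
Segment 1: (3,3) -> (3,7)
Segment 2: (3,7) -> (0,7)
Segment 3: (0,7) -> (3,7)
Segment 4: (3,7) -> (0,7)
Segment 5: (0,7) -> (2,7)

Answer: ........
........
........
........
........
####....
...#....
...#....
...#....
...#....
........
........
........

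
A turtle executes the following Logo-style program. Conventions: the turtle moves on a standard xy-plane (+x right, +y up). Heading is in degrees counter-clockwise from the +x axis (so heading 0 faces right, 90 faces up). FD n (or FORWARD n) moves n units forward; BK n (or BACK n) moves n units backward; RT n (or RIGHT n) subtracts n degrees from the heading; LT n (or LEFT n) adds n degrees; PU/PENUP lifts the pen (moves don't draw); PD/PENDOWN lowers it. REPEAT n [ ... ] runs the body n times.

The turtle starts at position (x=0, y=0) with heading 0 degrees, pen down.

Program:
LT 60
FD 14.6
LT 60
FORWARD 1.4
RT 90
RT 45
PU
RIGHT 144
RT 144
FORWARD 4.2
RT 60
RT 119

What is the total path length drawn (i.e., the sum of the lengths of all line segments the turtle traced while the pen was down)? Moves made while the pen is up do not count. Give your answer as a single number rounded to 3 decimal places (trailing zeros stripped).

Answer: 16

Derivation:
Executing turtle program step by step:
Start: pos=(0,0), heading=0, pen down
LT 60: heading 0 -> 60
FD 14.6: (0,0) -> (7.3,12.644) [heading=60, draw]
LT 60: heading 60 -> 120
FD 1.4: (7.3,12.644) -> (6.6,13.856) [heading=120, draw]
RT 90: heading 120 -> 30
RT 45: heading 30 -> 345
PU: pen up
RT 144: heading 345 -> 201
RT 144: heading 201 -> 57
FD 4.2: (6.6,13.856) -> (8.887,17.379) [heading=57, move]
RT 60: heading 57 -> 357
RT 119: heading 357 -> 238
Final: pos=(8.887,17.379), heading=238, 2 segment(s) drawn

Segment lengths:
  seg 1: (0,0) -> (7.3,12.644), length = 14.6
  seg 2: (7.3,12.644) -> (6.6,13.856), length = 1.4
Total = 16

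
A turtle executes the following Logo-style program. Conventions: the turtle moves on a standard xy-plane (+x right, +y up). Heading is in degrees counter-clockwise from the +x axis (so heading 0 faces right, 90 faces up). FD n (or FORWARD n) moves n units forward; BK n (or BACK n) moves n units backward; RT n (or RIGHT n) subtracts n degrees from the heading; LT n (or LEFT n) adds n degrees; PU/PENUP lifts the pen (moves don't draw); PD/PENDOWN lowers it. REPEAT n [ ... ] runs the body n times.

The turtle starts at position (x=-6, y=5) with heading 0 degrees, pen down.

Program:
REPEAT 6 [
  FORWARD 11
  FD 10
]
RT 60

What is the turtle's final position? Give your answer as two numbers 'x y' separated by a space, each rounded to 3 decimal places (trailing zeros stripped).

Executing turtle program step by step:
Start: pos=(-6,5), heading=0, pen down
REPEAT 6 [
  -- iteration 1/6 --
  FD 11: (-6,5) -> (5,5) [heading=0, draw]
  FD 10: (5,5) -> (15,5) [heading=0, draw]
  -- iteration 2/6 --
  FD 11: (15,5) -> (26,5) [heading=0, draw]
  FD 10: (26,5) -> (36,5) [heading=0, draw]
  -- iteration 3/6 --
  FD 11: (36,5) -> (47,5) [heading=0, draw]
  FD 10: (47,5) -> (57,5) [heading=0, draw]
  -- iteration 4/6 --
  FD 11: (57,5) -> (68,5) [heading=0, draw]
  FD 10: (68,5) -> (78,5) [heading=0, draw]
  -- iteration 5/6 --
  FD 11: (78,5) -> (89,5) [heading=0, draw]
  FD 10: (89,5) -> (99,5) [heading=0, draw]
  -- iteration 6/6 --
  FD 11: (99,5) -> (110,5) [heading=0, draw]
  FD 10: (110,5) -> (120,5) [heading=0, draw]
]
RT 60: heading 0 -> 300
Final: pos=(120,5), heading=300, 12 segment(s) drawn

Answer: 120 5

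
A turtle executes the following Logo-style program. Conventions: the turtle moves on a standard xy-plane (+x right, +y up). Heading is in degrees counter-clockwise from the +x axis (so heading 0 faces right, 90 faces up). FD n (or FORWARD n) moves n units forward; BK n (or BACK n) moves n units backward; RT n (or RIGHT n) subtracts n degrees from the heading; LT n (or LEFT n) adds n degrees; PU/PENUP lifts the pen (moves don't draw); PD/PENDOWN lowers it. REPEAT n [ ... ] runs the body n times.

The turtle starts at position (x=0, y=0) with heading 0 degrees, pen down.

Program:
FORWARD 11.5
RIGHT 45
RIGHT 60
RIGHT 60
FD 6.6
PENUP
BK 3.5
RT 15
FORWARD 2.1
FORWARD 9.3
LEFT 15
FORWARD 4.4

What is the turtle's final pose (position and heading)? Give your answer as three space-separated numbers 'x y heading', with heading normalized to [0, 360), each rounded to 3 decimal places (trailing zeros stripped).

Executing turtle program step by step:
Start: pos=(0,0), heading=0, pen down
FD 11.5: (0,0) -> (11.5,0) [heading=0, draw]
RT 45: heading 0 -> 315
RT 60: heading 315 -> 255
RT 60: heading 255 -> 195
FD 6.6: (11.5,0) -> (5.125,-1.708) [heading=195, draw]
PU: pen up
BK 3.5: (5.125,-1.708) -> (8.506,-0.802) [heading=195, move]
RT 15: heading 195 -> 180
FD 2.1: (8.506,-0.802) -> (6.406,-0.802) [heading=180, move]
FD 9.3: (6.406,-0.802) -> (-2.894,-0.802) [heading=180, move]
LT 15: heading 180 -> 195
FD 4.4: (-2.894,-0.802) -> (-7.144,-1.941) [heading=195, move]
Final: pos=(-7.144,-1.941), heading=195, 2 segment(s) drawn

Answer: -7.144 -1.941 195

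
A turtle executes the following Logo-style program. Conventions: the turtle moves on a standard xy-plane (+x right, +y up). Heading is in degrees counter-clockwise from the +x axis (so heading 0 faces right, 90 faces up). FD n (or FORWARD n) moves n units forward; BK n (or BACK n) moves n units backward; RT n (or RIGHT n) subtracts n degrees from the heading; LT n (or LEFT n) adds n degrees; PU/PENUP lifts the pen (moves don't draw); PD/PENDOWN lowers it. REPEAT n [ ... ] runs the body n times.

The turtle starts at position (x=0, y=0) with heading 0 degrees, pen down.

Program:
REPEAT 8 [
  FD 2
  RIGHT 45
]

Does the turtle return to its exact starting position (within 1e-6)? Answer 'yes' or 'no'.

Executing turtle program step by step:
Start: pos=(0,0), heading=0, pen down
REPEAT 8 [
  -- iteration 1/8 --
  FD 2: (0,0) -> (2,0) [heading=0, draw]
  RT 45: heading 0 -> 315
  -- iteration 2/8 --
  FD 2: (2,0) -> (3.414,-1.414) [heading=315, draw]
  RT 45: heading 315 -> 270
  -- iteration 3/8 --
  FD 2: (3.414,-1.414) -> (3.414,-3.414) [heading=270, draw]
  RT 45: heading 270 -> 225
  -- iteration 4/8 --
  FD 2: (3.414,-3.414) -> (2,-4.828) [heading=225, draw]
  RT 45: heading 225 -> 180
  -- iteration 5/8 --
  FD 2: (2,-4.828) -> (0,-4.828) [heading=180, draw]
  RT 45: heading 180 -> 135
  -- iteration 6/8 --
  FD 2: (0,-4.828) -> (-1.414,-3.414) [heading=135, draw]
  RT 45: heading 135 -> 90
  -- iteration 7/8 --
  FD 2: (-1.414,-3.414) -> (-1.414,-1.414) [heading=90, draw]
  RT 45: heading 90 -> 45
  -- iteration 8/8 --
  FD 2: (-1.414,-1.414) -> (0,0) [heading=45, draw]
  RT 45: heading 45 -> 0
]
Final: pos=(0,0), heading=0, 8 segment(s) drawn

Start position: (0, 0)
Final position: (0, 0)
Distance = 0; < 1e-6 -> CLOSED

Answer: yes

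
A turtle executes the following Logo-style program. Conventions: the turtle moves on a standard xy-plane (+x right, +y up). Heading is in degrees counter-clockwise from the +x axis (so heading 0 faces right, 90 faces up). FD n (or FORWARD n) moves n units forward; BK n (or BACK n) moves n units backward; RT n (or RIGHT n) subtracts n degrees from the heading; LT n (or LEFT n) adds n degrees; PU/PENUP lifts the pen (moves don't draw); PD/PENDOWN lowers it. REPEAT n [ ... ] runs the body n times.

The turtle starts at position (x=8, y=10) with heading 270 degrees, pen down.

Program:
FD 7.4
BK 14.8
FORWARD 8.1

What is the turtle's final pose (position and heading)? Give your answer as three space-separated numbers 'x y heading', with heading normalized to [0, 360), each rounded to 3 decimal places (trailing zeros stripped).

Executing turtle program step by step:
Start: pos=(8,10), heading=270, pen down
FD 7.4: (8,10) -> (8,2.6) [heading=270, draw]
BK 14.8: (8,2.6) -> (8,17.4) [heading=270, draw]
FD 8.1: (8,17.4) -> (8,9.3) [heading=270, draw]
Final: pos=(8,9.3), heading=270, 3 segment(s) drawn

Answer: 8 9.3 270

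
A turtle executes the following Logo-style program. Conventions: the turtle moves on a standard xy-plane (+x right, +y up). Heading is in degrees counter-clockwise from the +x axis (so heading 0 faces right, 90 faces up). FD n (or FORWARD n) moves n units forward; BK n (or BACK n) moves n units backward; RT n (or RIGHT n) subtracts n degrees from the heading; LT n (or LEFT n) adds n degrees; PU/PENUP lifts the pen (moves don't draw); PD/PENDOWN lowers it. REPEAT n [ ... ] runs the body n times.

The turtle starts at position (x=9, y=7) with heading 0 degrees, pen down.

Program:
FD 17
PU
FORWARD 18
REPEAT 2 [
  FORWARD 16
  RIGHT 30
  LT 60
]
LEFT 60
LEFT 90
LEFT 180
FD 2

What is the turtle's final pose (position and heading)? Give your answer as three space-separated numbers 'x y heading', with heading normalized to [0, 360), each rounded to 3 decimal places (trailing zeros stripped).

Answer: 75.588 16 30

Derivation:
Executing turtle program step by step:
Start: pos=(9,7), heading=0, pen down
FD 17: (9,7) -> (26,7) [heading=0, draw]
PU: pen up
FD 18: (26,7) -> (44,7) [heading=0, move]
REPEAT 2 [
  -- iteration 1/2 --
  FD 16: (44,7) -> (60,7) [heading=0, move]
  RT 30: heading 0 -> 330
  LT 60: heading 330 -> 30
  -- iteration 2/2 --
  FD 16: (60,7) -> (73.856,15) [heading=30, move]
  RT 30: heading 30 -> 0
  LT 60: heading 0 -> 60
]
LT 60: heading 60 -> 120
LT 90: heading 120 -> 210
LT 180: heading 210 -> 30
FD 2: (73.856,15) -> (75.588,16) [heading=30, move]
Final: pos=(75.588,16), heading=30, 1 segment(s) drawn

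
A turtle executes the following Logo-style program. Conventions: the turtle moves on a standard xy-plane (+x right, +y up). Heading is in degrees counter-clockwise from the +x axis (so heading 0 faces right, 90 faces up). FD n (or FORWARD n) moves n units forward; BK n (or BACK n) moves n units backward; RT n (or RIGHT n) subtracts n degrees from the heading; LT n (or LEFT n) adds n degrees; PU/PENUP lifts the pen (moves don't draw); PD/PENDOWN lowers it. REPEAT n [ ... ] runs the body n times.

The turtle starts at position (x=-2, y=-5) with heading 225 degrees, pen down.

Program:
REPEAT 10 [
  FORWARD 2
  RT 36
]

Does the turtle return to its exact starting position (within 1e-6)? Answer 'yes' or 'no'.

Answer: yes

Derivation:
Executing turtle program step by step:
Start: pos=(-2,-5), heading=225, pen down
REPEAT 10 [
  -- iteration 1/10 --
  FD 2: (-2,-5) -> (-3.414,-6.414) [heading=225, draw]
  RT 36: heading 225 -> 189
  -- iteration 2/10 --
  FD 2: (-3.414,-6.414) -> (-5.39,-6.727) [heading=189, draw]
  RT 36: heading 189 -> 153
  -- iteration 3/10 --
  FD 2: (-5.39,-6.727) -> (-7.172,-5.819) [heading=153, draw]
  RT 36: heading 153 -> 117
  -- iteration 4/10 --
  FD 2: (-7.172,-5.819) -> (-8.08,-4.037) [heading=117, draw]
  RT 36: heading 117 -> 81
  -- iteration 5/10 --
  FD 2: (-8.08,-4.037) -> (-7.767,-2.062) [heading=81, draw]
  RT 36: heading 81 -> 45
  -- iteration 6/10 --
  FD 2: (-7.767,-2.062) -> (-6.353,-0.647) [heading=45, draw]
  RT 36: heading 45 -> 9
  -- iteration 7/10 --
  FD 2: (-6.353,-0.647) -> (-4.377,-0.335) [heading=9, draw]
  RT 36: heading 9 -> 333
  -- iteration 8/10 --
  FD 2: (-4.377,-0.335) -> (-2.595,-1.243) [heading=333, draw]
  RT 36: heading 333 -> 297
  -- iteration 9/10 --
  FD 2: (-2.595,-1.243) -> (-1.687,-3.025) [heading=297, draw]
  RT 36: heading 297 -> 261
  -- iteration 10/10 --
  FD 2: (-1.687,-3.025) -> (-2,-5) [heading=261, draw]
  RT 36: heading 261 -> 225
]
Final: pos=(-2,-5), heading=225, 10 segment(s) drawn

Start position: (-2, -5)
Final position: (-2, -5)
Distance = 0; < 1e-6 -> CLOSED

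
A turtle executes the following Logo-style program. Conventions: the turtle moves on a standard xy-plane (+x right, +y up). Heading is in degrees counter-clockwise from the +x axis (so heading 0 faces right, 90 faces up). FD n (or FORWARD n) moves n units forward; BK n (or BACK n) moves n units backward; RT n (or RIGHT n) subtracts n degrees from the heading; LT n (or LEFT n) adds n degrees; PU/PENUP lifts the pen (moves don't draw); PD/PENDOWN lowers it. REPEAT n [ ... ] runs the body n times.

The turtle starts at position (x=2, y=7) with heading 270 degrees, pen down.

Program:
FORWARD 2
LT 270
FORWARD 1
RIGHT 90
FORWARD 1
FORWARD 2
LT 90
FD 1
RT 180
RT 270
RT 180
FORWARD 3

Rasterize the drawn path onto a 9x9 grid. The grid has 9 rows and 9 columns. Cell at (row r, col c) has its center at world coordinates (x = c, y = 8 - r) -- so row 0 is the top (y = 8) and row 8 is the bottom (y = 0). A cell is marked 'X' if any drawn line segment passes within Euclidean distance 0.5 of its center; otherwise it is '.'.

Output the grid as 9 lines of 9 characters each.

Segment 0: (2,7) -> (2,5)
Segment 1: (2,5) -> (1,5)
Segment 2: (1,5) -> (1,6)
Segment 3: (1,6) -> (1,8)
Segment 4: (1,8) -> (0,8)
Segment 5: (0,8) -> (0,5)

Answer: XX.......
XXX......
XXX......
XXX......
.........
.........
.........
.........
.........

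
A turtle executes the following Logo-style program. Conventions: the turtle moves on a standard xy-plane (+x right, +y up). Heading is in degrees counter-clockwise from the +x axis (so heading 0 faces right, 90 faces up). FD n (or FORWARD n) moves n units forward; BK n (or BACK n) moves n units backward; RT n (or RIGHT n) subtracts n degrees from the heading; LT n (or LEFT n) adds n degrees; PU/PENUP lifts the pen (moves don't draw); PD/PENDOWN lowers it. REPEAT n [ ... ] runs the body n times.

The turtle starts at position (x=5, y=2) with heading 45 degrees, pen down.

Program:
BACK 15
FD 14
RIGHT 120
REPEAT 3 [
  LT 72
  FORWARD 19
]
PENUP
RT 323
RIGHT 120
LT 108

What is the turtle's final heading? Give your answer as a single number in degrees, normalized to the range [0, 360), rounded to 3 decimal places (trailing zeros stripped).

Executing turtle program step by step:
Start: pos=(5,2), heading=45, pen down
BK 15: (5,2) -> (-5.607,-8.607) [heading=45, draw]
FD 14: (-5.607,-8.607) -> (4.293,1.293) [heading=45, draw]
RT 120: heading 45 -> 285
REPEAT 3 [
  -- iteration 1/3 --
  LT 72: heading 285 -> 357
  FD 19: (4.293,1.293) -> (23.267,0.299) [heading=357, draw]
  -- iteration 2/3 --
  LT 72: heading 357 -> 69
  FD 19: (23.267,0.299) -> (30.076,18.037) [heading=69, draw]
  -- iteration 3/3 --
  LT 72: heading 69 -> 141
  FD 19: (30.076,18.037) -> (15.31,29.994) [heading=141, draw]
]
PU: pen up
RT 323: heading 141 -> 178
RT 120: heading 178 -> 58
LT 108: heading 58 -> 166
Final: pos=(15.31,29.994), heading=166, 5 segment(s) drawn

Answer: 166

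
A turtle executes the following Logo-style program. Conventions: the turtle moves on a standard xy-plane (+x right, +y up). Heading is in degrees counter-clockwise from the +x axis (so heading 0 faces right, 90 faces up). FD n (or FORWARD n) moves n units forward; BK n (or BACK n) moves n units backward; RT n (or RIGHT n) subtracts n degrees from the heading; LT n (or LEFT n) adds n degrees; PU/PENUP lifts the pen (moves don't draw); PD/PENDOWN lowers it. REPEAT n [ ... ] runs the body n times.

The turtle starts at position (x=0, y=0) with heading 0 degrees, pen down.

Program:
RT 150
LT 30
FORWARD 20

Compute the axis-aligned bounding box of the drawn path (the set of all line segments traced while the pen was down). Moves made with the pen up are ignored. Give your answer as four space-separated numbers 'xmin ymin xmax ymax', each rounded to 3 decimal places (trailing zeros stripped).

Answer: -10 -17.321 0 0

Derivation:
Executing turtle program step by step:
Start: pos=(0,0), heading=0, pen down
RT 150: heading 0 -> 210
LT 30: heading 210 -> 240
FD 20: (0,0) -> (-10,-17.321) [heading=240, draw]
Final: pos=(-10,-17.321), heading=240, 1 segment(s) drawn

Segment endpoints: x in {-10, 0}, y in {-17.321, 0}
xmin=-10, ymin=-17.321, xmax=0, ymax=0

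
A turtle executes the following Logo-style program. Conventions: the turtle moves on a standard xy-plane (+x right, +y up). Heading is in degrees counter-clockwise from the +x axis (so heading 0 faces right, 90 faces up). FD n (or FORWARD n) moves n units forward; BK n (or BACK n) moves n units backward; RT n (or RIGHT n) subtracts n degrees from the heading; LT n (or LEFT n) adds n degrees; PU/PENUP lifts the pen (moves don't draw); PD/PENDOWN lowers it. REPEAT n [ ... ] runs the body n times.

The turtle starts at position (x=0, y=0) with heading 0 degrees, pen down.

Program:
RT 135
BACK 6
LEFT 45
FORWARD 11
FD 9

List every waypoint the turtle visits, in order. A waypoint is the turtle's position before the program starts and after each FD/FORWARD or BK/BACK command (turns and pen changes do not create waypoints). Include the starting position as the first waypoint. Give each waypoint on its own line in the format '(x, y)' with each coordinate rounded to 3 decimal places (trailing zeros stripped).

Executing turtle program step by step:
Start: pos=(0,0), heading=0, pen down
RT 135: heading 0 -> 225
BK 6: (0,0) -> (4.243,4.243) [heading=225, draw]
LT 45: heading 225 -> 270
FD 11: (4.243,4.243) -> (4.243,-6.757) [heading=270, draw]
FD 9: (4.243,-6.757) -> (4.243,-15.757) [heading=270, draw]
Final: pos=(4.243,-15.757), heading=270, 3 segment(s) drawn
Waypoints (4 total):
(0, 0)
(4.243, 4.243)
(4.243, -6.757)
(4.243, -15.757)

Answer: (0, 0)
(4.243, 4.243)
(4.243, -6.757)
(4.243, -15.757)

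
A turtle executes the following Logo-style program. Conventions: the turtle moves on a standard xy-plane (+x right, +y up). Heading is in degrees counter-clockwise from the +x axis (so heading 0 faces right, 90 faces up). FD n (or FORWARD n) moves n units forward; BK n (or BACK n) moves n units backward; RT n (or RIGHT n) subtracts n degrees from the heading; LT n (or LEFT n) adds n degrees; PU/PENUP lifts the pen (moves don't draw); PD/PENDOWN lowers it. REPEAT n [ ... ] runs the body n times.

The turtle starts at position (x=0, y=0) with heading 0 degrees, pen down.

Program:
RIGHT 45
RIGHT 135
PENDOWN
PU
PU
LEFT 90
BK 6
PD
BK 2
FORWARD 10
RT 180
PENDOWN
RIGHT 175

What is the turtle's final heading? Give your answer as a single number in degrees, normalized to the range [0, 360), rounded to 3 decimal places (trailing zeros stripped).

Answer: 275

Derivation:
Executing turtle program step by step:
Start: pos=(0,0), heading=0, pen down
RT 45: heading 0 -> 315
RT 135: heading 315 -> 180
PD: pen down
PU: pen up
PU: pen up
LT 90: heading 180 -> 270
BK 6: (0,0) -> (0,6) [heading=270, move]
PD: pen down
BK 2: (0,6) -> (0,8) [heading=270, draw]
FD 10: (0,8) -> (0,-2) [heading=270, draw]
RT 180: heading 270 -> 90
PD: pen down
RT 175: heading 90 -> 275
Final: pos=(0,-2), heading=275, 2 segment(s) drawn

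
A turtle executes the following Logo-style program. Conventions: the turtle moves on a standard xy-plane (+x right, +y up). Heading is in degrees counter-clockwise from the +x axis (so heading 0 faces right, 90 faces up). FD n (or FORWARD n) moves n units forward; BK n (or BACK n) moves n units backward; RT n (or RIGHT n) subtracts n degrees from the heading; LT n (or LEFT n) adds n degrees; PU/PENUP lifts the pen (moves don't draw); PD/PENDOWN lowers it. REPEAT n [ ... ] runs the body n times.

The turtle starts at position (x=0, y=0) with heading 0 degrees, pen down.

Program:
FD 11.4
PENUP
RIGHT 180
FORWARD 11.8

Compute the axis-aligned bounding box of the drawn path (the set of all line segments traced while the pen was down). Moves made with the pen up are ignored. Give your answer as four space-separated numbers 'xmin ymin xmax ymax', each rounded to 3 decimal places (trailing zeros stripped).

Executing turtle program step by step:
Start: pos=(0,0), heading=0, pen down
FD 11.4: (0,0) -> (11.4,0) [heading=0, draw]
PU: pen up
RT 180: heading 0 -> 180
FD 11.8: (11.4,0) -> (-0.4,0) [heading=180, move]
Final: pos=(-0.4,0), heading=180, 1 segment(s) drawn

Segment endpoints: x in {0, 11.4}, y in {0}
xmin=0, ymin=0, xmax=11.4, ymax=0

Answer: 0 0 11.4 0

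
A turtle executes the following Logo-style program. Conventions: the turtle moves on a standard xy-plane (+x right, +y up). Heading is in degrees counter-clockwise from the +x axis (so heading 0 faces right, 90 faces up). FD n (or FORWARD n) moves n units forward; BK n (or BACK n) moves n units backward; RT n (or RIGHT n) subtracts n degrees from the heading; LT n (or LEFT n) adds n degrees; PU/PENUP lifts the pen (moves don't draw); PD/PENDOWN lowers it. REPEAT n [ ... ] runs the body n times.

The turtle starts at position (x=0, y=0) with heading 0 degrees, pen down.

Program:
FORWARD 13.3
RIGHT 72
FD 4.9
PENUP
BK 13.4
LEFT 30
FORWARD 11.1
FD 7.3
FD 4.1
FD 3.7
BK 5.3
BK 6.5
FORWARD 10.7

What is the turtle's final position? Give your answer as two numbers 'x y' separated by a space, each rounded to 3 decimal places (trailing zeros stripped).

Answer: 29.326 -8.711

Derivation:
Executing turtle program step by step:
Start: pos=(0,0), heading=0, pen down
FD 13.3: (0,0) -> (13.3,0) [heading=0, draw]
RT 72: heading 0 -> 288
FD 4.9: (13.3,0) -> (14.814,-4.66) [heading=288, draw]
PU: pen up
BK 13.4: (14.814,-4.66) -> (10.673,8.084) [heading=288, move]
LT 30: heading 288 -> 318
FD 11.1: (10.673,8.084) -> (18.922,0.657) [heading=318, move]
FD 7.3: (18.922,0.657) -> (24.347,-4.228) [heading=318, move]
FD 4.1: (24.347,-4.228) -> (27.394,-6.971) [heading=318, move]
FD 3.7: (27.394,-6.971) -> (30.144,-9.447) [heading=318, move]
BK 5.3: (30.144,-9.447) -> (26.205,-5.901) [heading=318, move]
BK 6.5: (26.205,-5.901) -> (21.375,-1.552) [heading=318, move]
FD 10.7: (21.375,-1.552) -> (29.326,-8.711) [heading=318, move]
Final: pos=(29.326,-8.711), heading=318, 2 segment(s) drawn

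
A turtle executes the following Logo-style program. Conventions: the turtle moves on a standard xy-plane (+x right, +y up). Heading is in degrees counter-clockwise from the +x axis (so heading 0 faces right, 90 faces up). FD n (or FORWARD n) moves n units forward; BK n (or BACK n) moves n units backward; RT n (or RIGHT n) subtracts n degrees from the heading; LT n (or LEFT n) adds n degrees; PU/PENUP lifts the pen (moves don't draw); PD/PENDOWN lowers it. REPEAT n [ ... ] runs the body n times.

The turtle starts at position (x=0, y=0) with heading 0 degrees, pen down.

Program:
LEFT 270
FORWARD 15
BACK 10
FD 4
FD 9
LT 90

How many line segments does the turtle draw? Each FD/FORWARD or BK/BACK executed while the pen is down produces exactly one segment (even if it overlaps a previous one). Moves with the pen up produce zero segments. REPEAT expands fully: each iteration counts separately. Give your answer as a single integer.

Answer: 4

Derivation:
Executing turtle program step by step:
Start: pos=(0,0), heading=0, pen down
LT 270: heading 0 -> 270
FD 15: (0,0) -> (0,-15) [heading=270, draw]
BK 10: (0,-15) -> (0,-5) [heading=270, draw]
FD 4: (0,-5) -> (0,-9) [heading=270, draw]
FD 9: (0,-9) -> (0,-18) [heading=270, draw]
LT 90: heading 270 -> 0
Final: pos=(0,-18), heading=0, 4 segment(s) drawn
Segments drawn: 4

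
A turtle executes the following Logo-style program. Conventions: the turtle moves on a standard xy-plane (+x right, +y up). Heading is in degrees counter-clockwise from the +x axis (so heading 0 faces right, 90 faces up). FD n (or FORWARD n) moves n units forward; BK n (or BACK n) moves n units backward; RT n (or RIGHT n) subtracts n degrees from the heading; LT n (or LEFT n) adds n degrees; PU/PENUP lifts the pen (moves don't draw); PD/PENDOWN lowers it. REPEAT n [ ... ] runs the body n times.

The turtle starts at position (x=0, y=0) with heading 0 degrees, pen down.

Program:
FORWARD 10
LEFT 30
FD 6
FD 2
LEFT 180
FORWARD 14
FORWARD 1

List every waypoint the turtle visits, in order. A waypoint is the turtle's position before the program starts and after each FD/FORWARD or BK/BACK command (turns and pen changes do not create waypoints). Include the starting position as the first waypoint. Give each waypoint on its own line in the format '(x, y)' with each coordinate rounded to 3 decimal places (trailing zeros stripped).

Executing turtle program step by step:
Start: pos=(0,0), heading=0, pen down
FD 10: (0,0) -> (10,0) [heading=0, draw]
LT 30: heading 0 -> 30
FD 6: (10,0) -> (15.196,3) [heading=30, draw]
FD 2: (15.196,3) -> (16.928,4) [heading=30, draw]
LT 180: heading 30 -> 210
FD 14: (16.928,4) -> (4.804,-3) [heading=210, draw]
FD 1: (4.804,-3) -> (3.938,-3.5) [heading=210, draw]
Final: pos=(3.938,-3.5), heading=210, 5 segment(s) drawn
Waypoints (6 total):
(0, 0)
(10, 0)
(15.196, 3)
(16.928, 4)
(4.804, -3)
(3.938, -3.5)

Answer: (0, 0)
(10, 0)
(15.196, 3)
(16.928, 4)
(4.804, -3)
(3.938, -3.5)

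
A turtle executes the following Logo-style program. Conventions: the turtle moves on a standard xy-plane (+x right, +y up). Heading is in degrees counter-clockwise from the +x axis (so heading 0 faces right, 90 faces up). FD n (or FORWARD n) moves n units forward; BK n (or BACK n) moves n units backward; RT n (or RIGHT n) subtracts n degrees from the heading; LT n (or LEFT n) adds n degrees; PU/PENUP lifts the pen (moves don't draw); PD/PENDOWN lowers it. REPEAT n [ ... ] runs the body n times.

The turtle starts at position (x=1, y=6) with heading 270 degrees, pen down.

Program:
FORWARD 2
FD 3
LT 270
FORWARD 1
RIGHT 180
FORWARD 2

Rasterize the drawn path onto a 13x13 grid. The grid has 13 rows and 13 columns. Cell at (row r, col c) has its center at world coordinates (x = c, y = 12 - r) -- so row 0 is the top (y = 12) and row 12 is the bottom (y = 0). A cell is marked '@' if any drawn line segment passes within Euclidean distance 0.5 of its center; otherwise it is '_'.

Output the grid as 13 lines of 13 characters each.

Segment 0: (1,6) -> (1,4)
Segment 1: (1,4) -> (1,1)
Segment 2: (1,1) -> (-0,1)
Segment 3: (-0,1) -> (2,1)

Answer: _____________
_____________
_____________
_____________
_____________
_____________
_@___________
_@___________
_@___________
_@___________
_@___________
@@@__________
_____________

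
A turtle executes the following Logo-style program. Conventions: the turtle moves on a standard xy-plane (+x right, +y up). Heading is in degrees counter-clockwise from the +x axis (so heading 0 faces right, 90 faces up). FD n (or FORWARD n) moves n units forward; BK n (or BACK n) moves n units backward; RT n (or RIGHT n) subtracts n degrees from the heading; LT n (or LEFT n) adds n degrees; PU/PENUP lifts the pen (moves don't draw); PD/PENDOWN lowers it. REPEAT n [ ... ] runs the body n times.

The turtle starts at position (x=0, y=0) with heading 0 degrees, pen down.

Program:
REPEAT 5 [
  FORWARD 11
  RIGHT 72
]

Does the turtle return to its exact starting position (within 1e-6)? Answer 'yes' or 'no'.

Answer: yes

Derivation:
Executing turtle program step by step:
Start: pos=(0,0), heading=0, pen down
REPEAT 5 [
  -- iteration 1/5 --
  FD 11: (0,0) -> (11,0) [heading=0, draw]
  RT 72: heading 0 -> 288
  -- iteration 2/5 --
  FD 11: (11,0) -> (14.399,-10.462) [heading=288, draw]
  RT 72: heading 288 -> 216
  -- iteration 3/5 --
  FD 11: (14.399,-10.462) -> (5.5,-16.927) [heading=216, draw]
  RT 72: heading 216 -> 144
  -- iteration 4/5 --
  FD 11: (5.5,-16.927) -> (-3.399,-10.462) [heading=144, draw]
  RT 72: heading 144 -> 72
  -- iteration 5/5 --
  FD 11: (-3.399,-10.462) -> (0,0) [heading=72, draw]
  RT 72: heading 72 -> 0
]
Final: pos=(0,0), heading=0, 5 segment(s) drawn

Start position: (0, 0)
Final position: (0, 0)
Distance = 0; < 1e-6 -> CLOSED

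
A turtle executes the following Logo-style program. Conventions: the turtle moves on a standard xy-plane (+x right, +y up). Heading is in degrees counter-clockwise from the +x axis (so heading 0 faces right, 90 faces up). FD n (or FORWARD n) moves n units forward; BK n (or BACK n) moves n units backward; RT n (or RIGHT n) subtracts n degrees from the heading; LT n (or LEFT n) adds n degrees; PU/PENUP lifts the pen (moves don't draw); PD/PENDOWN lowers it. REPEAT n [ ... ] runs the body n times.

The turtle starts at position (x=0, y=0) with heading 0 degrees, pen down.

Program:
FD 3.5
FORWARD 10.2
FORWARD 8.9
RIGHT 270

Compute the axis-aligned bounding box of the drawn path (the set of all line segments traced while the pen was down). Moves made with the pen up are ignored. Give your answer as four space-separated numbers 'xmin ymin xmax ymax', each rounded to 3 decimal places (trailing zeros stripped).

Executing turtle program step by step:
Start: pos=(0,0), heading=0, pen down
FD 3.5: (0,0) -> (3.5,0) [heading=0, draw]
FD 10.2: (3.5,0) -> (13.7,0) [heading=0, draw]
FD 8.9: (13.7,0) -> (22.6,0) [heading=0, draw]
RT 270: heading 0 -> 90
Final: pos=(22.6,0), heading=90, 3 segment(s) drawn

Segment endpoints: x in {0, 3.5, 13.7, 22.6}, y in {0}
xmin=0, ymin=0, xmax=22.6, ymax=0

Answer: 0 0 22.6 0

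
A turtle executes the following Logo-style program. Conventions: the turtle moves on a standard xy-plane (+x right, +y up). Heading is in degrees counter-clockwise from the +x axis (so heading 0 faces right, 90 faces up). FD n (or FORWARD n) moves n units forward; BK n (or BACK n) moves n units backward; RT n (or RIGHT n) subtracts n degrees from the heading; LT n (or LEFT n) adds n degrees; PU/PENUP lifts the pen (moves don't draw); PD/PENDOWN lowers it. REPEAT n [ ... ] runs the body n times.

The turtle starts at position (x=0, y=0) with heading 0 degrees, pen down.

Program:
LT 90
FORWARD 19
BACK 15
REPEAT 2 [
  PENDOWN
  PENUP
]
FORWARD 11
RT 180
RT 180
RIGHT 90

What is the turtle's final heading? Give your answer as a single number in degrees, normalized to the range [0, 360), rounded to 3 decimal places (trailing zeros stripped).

Executing turtle program step by step:
Start: pos=(0,0), heading=0, pen down
LT 90: heading 0 -> 90
FD 19: (0,0) -> (0,19) [heading=90, draw]
BK 15: (0,19) -> (0,4) [heading=90, draw]
REPEAT 2 [
  -- iteration 1/2 --
  PD: pen down
  PU: pen up
  -- iteration 2/2 --
  PD: pen down
  PU: pen up
]
FD 11: (0,4) -> (0,15) [heading=90, move]
RT 180: heading 90 -> 270
RT 180: heading 270 -> 90
RT 90: heading 90 -> 0
Final: pos=(0,15), heading=0, 2 segment(s) drawn

Answer: 0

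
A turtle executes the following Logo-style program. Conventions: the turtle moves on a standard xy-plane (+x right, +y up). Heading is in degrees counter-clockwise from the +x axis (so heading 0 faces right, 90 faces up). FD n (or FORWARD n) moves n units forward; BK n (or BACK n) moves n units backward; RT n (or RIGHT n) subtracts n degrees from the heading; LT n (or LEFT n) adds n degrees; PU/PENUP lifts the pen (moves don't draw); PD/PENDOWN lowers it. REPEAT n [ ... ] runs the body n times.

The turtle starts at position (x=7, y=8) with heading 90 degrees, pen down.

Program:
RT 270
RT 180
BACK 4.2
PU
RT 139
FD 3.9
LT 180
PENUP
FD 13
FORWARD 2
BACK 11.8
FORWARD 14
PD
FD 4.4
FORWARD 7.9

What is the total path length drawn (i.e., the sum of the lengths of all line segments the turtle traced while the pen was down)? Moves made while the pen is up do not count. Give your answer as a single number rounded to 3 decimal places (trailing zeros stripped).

Answer: 16.5

Derivation:
Executing turtle program step by step:
Start: pos=(7,8), heading=90, pen down
RT 270: heading 90 -> 180
RT 180: heading 180 -> 0
BK 4.2: (7,8) -> (2.8,8) [heading=0, draw]
PU: pen up
RT 139: heading 0 -> 221
FD 3.9: (2.8,8) -> (-0.143,5.441) [heading=221, move]
LT 180: heading 221 -> 41
PU: pen up
FD 13: (-0.143,5.441) -> (9.668,13.97) [heading=41, move]
FD 2: (9.668,13.97) -> (11.177,15.282) [heading=41, move]
BK 11.8: (11.177,15.282) -> (2.272,7.541) [heading=41, move]
FD 14: (2.272,7.541) -> (12.838,16.726) [heading=41, move]
PD: pen down
FD 4.4: (12.838,16.726) -> (16.158,19.612) [heading=41, draw]
FD 7.9: (16.158,19.612) -> (22.121,24.795) [heading=41, draw]
Final: pos=(22.121,24.795), heading=41, 3 segment(s) drawn

Segment lengths:
  seg 1: (7,8) -> (2.8,8), length = 4.2
  seg 2: (12.838,16.726) -> (16.158,19.612), length = 4.4
  seg 3: (16.158,19.612) -> (22.121,24.795), length = 7.9
Total = 16.5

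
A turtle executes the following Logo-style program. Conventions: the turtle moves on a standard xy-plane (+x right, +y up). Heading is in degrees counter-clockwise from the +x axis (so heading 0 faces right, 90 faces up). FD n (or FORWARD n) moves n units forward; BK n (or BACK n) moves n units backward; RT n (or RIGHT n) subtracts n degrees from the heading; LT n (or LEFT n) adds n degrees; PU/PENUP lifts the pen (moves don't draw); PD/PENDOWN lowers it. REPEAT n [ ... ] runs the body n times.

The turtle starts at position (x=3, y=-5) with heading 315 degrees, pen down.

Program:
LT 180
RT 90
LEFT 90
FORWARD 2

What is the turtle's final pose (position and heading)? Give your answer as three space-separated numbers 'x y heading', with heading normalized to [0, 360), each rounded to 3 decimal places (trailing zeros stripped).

Answer: 1.586 -3.586 135

Derivation:
Executing turtle program step by step:
Start: pos=(3,-5), heading=315, pen down
LT 180: heading 315 -> 135
RT 90: heading 135 -> 45
LT 90: heading 45 -> 135
FD 2: (3,-5) -> (1.586,-3.586) [heading=135, draw]
Final: pos=(1.586,-3.586), heading=135, 1 segment(s) drawn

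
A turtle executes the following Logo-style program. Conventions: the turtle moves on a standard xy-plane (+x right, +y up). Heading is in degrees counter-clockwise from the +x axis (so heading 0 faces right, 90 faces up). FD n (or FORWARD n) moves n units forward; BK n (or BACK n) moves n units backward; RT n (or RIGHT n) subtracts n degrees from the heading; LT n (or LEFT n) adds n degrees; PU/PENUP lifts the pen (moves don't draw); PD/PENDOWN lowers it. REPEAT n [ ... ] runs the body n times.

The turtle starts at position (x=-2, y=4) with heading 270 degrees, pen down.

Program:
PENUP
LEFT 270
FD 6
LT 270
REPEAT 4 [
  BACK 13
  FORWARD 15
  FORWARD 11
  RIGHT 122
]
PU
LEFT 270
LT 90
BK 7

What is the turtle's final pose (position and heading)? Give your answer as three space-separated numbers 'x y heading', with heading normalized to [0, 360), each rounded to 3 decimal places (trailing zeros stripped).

Executing turtle program step by step:
Start: pos=(-2,4), heading=270, pen down
PU: pen up
LT 270: heading 270 -> 180
FD 6: (-2,4) -> (-8,4) [heading=180, move]
LT 270: heading 180 -> 90
REPEAT 4 [
  -- iteration 1/4 --
  BK 13: (-8,4) -> (-8,-9) [heading=90, move]
  FD 15: (-8,-9) -> (-8,6) [heading=90, move]
  FD 11: (-8,6) -> (-8,17) [heading=90, move]
  RT 122: heading 90 -> 328
  -- iteration 2/4 --
  BK 13: (-8,17) -> (-19.025,23.889) [heading=328, move]
  FD 15: (-19.025,23.889) -> (-6.304,15.94) [heading=328, move]
  FD 11: (-6.304,15.94) -> (3.025,10.111) [heading=328, move]
  RT 122: heading 328 -> 206
  -- iteration 3/4 --
  BK 13: (3.025,10.111) -> (14.709,15.81) [heading=206, move]
  FD 15: (14.709,15.81) -> (1.227,9.234) [heading=206, move]
  FD 11: (1.227,9.234) -> (-8.66,4.412) [heading=206, move]
  RT 122: heading 206 -> 84
  -- iteration 4/4 --
  BK 13: (-8.66,4.412) -> (-10.019,-8.517) [heading=84, move]
  FD 15: (-10.019,-8.517) -> (-8.451,6.401) [heading=84, move]
  FD 11: (-8.451,6.401) -> (-7.301,17.341) [heading=84, move]
  RT 122: heading 84 -> 322
]
PU: pen up
LT 270: heading 322 -> 232
LT 90: heading 232 -> 322
BK 7: (-7.301,17.341) -> (-12.817,21.651) [heading=322, move]
Final: pos=(-12.817,21.651), heading=322, 0 segment(s) drawn

Answer: -12.817 21.651 322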